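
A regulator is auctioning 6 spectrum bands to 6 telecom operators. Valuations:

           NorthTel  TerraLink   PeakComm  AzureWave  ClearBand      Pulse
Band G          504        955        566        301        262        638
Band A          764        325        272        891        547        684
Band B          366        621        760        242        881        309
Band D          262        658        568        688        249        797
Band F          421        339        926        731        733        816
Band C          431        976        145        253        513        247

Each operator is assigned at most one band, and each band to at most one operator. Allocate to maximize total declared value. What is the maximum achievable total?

This is the linear assignment problem.
Optimal: NorthTel→Band G ($504M), TerraLink→Band C ($976M), PeakComm→Band F ($926M), AzureWave→Band A ($891M), ClearBand→Band B ($881M), Pulse→Band D ($797M) — total 504+976+926+891+881+797 = $4975M.
Row-greedy (each operator in turn takes its best remaining band) gives $4873M, worse by 102.
Checked against all permutations: $4975M is optimal.

Maximum total: $4975M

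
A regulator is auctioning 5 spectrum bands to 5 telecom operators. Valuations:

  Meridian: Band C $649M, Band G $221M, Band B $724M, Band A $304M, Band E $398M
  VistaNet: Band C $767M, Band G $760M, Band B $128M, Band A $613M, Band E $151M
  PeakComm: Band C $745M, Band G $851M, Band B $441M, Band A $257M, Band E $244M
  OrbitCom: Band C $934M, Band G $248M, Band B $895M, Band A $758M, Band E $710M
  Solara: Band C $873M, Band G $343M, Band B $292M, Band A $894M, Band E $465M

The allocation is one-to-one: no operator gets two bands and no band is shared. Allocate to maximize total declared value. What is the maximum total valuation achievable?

This is a one-to-one assignment (maximum-weight bipartite matching).
Optimal: Meridian→Band B ($724M), VistaNet→Band C ($767M), PeakComm→Band G ($851M), OrbitCom→Band E ($710M), Solara→Band A ($894M) — total 724+767+851+710+894 = $3946M.
Row-greedy (each operator in turn takes its best remaining band) gives $3565M, worse by 381.
Next-best assignment: Meridian→Band B, VistaNet→Band G, PeakComm→Band C, OrbitCom→Band E, Solara→Band A = $3833M.

Max total: $3946M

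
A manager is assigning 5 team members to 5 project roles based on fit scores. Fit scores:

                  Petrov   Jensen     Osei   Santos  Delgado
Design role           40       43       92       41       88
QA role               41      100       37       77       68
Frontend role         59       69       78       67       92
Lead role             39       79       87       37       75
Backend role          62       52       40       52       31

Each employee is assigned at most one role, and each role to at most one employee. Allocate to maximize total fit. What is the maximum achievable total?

Max total: 404 pts

Optimal: Petrov→Backend role (62 pts), Jensen→QA role (100 pts), Osei→Lead role (87 pts), Santos→Frontend role (67 pts), Delgado→Design role (88 pts) — total 62+100+87+67+88 = 404 pts.
Checked against all permutations: 404 pts is optimal.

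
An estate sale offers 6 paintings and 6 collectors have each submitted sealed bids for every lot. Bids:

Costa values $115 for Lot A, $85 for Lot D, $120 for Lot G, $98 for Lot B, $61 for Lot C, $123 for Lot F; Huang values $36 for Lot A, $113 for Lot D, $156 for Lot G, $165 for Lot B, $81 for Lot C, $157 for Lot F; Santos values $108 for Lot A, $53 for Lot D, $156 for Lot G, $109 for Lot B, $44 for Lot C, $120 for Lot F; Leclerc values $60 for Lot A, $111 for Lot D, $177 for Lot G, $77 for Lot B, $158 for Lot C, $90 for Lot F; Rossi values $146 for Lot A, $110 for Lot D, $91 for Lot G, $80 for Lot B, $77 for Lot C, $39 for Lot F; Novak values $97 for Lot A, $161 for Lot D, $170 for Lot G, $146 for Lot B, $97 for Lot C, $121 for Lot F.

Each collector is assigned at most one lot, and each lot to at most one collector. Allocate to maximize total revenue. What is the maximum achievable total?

This is a one-to-one assignment (maximum-weight bipartite matching).
Optimal: Costa→Lot F ($123), Huang→Lot B ($165), Santos→Lot G ($156), Leclerc→Lot C ($158), Rossi→Lot A ($146), Novak→Lot D ($161) — total 123+165+156+158+146+161 = $909.
Max-entry greedy (repeatedly take the single best remaining cell) gives $816, worse by 93.

Maximum total: $909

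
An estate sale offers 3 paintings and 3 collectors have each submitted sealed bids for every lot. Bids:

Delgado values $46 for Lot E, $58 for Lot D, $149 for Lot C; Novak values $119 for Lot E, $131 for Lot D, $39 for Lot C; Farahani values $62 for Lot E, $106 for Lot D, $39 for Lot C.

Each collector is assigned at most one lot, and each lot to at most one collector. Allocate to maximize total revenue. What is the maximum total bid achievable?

Maximum total: $374

Treat this as an assignment problem: match each collector to one lot.
Optimal: Delgado→Lot C ($149), Novak→Lot E ($119), Farahani→Lot D ($106) — total 149+119+106 = $374.
Max-entry greedy (repeatedly take the single best remaining cell) gives $342, worse by 32.
Next-best assignment: Delgado→Lot C, Novak→Lot D, Farahani→Lot E = $342.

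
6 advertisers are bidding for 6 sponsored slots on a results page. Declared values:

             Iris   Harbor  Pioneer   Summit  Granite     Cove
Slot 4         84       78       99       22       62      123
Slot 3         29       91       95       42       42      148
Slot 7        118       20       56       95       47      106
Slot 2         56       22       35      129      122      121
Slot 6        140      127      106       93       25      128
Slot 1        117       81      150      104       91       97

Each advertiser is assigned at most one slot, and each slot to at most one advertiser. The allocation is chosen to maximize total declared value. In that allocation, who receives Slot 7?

Optimal: Iris→Slot 7 ($118), Harbor→Slot 6 ($127), Pioneer→Slot 1 ($150), Summit→Slot 2 ($129), Granite→Slot 4 ($62), Cove→Slot 3 ($148) — total 118+127+150+129+62+148 = $734.
Max-entry greedy (repeatedly take the single best remaining cell) gives $692, worse by 42.
Next-best assignment: Iris→Slot 6, Harbor→Slot 4, Pioneer→Slot 1, Summit→Slot 7, Granite→Slot 2, Cove→Slot 3 = $733.
Iris's own top slot is Slot 6 ($140), but forcing Iris→Slot 6 and reassigning the rest optimally gives only $733 — worse by 1.

Iris receives Slot 7.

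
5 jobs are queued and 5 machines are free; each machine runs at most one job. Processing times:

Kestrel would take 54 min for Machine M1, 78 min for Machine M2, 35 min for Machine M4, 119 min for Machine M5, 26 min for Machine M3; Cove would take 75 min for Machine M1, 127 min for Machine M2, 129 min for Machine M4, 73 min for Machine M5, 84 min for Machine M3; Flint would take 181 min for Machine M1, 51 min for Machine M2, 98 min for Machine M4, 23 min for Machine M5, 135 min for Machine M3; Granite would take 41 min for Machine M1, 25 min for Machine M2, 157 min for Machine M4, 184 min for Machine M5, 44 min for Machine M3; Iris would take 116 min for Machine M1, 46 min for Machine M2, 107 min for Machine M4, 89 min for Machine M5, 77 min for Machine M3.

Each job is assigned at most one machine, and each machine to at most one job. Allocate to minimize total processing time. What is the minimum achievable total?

Minimum total: 223 min

This is a one-to-one assignment (minimum-cost bipartite matching).
Optimal: Kestrel→Machine M4 (35 min), Cove→Machine M1 (75 min), Flint→Machine M5 (23 min), Granite→Machine M3 (44 min), Iris→Machine M2 (46 min) — total 35+75+23+44+46 = 223 min.
Column-greedy (each machine in turn goes to its cheapest remaining job) gives 229 min, worse by 6.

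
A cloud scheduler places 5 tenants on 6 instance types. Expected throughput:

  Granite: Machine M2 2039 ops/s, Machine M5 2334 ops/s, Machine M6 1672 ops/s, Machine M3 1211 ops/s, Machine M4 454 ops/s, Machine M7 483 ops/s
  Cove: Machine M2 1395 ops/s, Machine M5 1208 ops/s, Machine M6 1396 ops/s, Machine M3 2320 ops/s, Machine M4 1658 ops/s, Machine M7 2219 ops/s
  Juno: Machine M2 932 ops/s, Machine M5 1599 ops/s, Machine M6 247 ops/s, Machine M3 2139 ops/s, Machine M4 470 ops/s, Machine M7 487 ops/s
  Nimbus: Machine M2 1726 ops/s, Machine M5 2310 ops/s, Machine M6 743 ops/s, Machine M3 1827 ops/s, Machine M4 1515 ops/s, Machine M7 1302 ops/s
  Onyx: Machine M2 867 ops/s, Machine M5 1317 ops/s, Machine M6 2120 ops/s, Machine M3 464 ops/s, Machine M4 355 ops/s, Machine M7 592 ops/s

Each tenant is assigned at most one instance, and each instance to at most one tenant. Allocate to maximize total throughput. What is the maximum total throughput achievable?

Max total: 10827 ops/s

Optimal: Granite→Machine M2 (2039 ops/s), Cove→Machine M7 (2219 ops/s), Juno→Machine M3 (2139 ops/s), Nimbus→Machine M5 (2310 ops/s), Onyx→Machine M6 (2120 ops/s) — total 2039+2219+2139+2310+2120 = 10827 ops/s.
Row-greedy (each tenant in turn takes its best remaining instance) gives 9221 ops/s, worse by 1606.
Swapping Onyx↔Nimbus (Onyx→Machine M5 1317 ops/s, Nimbus→Machine M6 743 ops/s) loses 2370.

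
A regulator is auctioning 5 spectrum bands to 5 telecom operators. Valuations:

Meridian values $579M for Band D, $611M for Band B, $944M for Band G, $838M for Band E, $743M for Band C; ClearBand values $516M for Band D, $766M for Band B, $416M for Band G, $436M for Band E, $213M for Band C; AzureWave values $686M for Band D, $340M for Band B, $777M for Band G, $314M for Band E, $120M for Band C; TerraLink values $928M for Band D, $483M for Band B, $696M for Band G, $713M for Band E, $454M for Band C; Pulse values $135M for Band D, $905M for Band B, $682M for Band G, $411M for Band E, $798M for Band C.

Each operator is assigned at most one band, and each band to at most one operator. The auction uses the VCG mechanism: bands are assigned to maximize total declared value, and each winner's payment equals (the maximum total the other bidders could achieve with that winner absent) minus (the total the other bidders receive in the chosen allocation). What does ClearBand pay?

Efficient allocation: Meridian→Band E ($838M), ClearBand→Band B ($766M), AzureWave→Band G ($777M), TerraLink→Band D ($928M), Pulse→Band C ($798M); total welfare W = $4107M.
ClearBand receives Band B at value $766M, so the others get W − 766 = $3341M.
Without ClearBand: best allocation of the remaining 4 bidders over all 5 bands is Meridian→Band E ($838M), AzureWave→Band G ($777M), TerraLink→Band D ($928M), Pulse→Band B ($905M), total $3448M.
VCG payment = (others' best without ClearBand) − (others' welfare with ClearBand) = 3448 − 3341 = $107M.

ClearBand pays $107M.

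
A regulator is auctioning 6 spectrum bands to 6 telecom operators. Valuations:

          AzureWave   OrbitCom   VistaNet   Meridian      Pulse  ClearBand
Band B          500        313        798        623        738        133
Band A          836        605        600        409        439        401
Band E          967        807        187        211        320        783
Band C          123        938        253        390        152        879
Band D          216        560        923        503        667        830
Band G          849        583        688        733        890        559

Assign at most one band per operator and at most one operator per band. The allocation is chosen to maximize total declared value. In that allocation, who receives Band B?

Meridian receives Band B.

Optimal: AzureWave→Band A ($836M), OrbitCom→Band C ($938M), VistaNet→Band D ($923M), Meridian→Band B ($623M), Pulse→Band G ($890M), ClearBand→Band E ($783M) — total 836+938+923+623+890+783 = $4993M.
Max-entry greedy (repeatedly take the single best remaining cell) gives $4742M, worse by 251.
Next-best assignment: AzureWave→Band A, OrbitCom→Band E, VistaNet→Band D, Meridian→Band B, Pulse→Band G, ClearBand→Band C = $4958M.
Meridian's own top band is Band G ($733M), but forcing Meridian→Band G and reassigning the rest optimally gives only $4951M — worse by 42.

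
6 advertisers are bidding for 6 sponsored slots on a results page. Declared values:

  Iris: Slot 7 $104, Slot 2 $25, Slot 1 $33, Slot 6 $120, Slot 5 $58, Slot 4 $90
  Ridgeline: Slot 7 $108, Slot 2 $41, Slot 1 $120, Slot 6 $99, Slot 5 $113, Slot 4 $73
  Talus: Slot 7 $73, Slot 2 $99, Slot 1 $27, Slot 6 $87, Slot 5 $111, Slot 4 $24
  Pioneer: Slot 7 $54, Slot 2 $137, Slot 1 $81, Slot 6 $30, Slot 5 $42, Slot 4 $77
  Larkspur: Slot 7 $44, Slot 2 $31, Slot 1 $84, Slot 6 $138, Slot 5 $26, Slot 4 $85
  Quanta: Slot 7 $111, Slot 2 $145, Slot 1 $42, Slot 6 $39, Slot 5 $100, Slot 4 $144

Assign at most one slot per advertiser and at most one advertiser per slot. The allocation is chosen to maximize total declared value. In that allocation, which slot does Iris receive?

Optimal: Iris→Slot 7 ($104), Ridgeline→Slot 1 ($120), Talus→Slot 5 ($111), Pioneer→Slot 2 ($137), Larkspur→Slot 6 ($138), Quanta→Slot 4 ($144) — total 104+120+111+137+138+144 = $754.
Row-greedy (each advertiser in turn takes its best remaining slot) gives $684, worse by 70.
Next-best assignment: Iris→Slot 4, Ridgeline→Slot 1, Talus→Slot 5, Pioneer→Slot 2, Larkspur→Slot 6, Quanta→Slot 7 = $707.
Swapping Quanta↔Ridgeline (Quanta→Slot 1 $42, Ridgeline→Slot 4 $73) loses 149.
Checked against all permutations: $754 is optimal.
Iris's own top slot is Slot 6 ($120), but forcing Iris→Slot 6 and reassigning the rest optimally gives only $704 — worse by 50.

Iris receives Slot 7.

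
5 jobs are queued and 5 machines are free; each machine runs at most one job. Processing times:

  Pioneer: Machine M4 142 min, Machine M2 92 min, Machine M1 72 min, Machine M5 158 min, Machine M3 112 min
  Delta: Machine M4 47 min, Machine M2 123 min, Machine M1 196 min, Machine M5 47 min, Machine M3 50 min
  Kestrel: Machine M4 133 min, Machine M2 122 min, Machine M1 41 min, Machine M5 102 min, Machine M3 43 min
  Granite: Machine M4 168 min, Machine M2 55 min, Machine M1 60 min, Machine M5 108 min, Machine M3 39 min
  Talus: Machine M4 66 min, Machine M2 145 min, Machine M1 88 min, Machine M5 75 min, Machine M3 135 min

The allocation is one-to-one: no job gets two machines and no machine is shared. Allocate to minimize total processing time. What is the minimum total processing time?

Min total: 283 min

Treat this as an assignment problem: match each job to one machine.
Optimal: Pioneer→Machine M1 (72 min), Delta→Machine M5 (47 min), Kestrel→Machine M3 (43 min), Granite→Machine M2 (55 min), Talus→Machine M4 (66 min) — total 72+47+43+55+66 = 283 min.
Column-greedy (each machine in turn goes to its cheapest remaining job) gives 330 min, worse by 47.
Next-best assignment: Pioneer→Machine M2, Delta→Machine M5, Kestrel→Machine M1, Granite→Machine M3, Talus→Machine M4 = 285 min.
Swapping Granite↔Kestrel (Granite→Machine M3 39 min, Kestrel→Machine M2 122 min) adds 63.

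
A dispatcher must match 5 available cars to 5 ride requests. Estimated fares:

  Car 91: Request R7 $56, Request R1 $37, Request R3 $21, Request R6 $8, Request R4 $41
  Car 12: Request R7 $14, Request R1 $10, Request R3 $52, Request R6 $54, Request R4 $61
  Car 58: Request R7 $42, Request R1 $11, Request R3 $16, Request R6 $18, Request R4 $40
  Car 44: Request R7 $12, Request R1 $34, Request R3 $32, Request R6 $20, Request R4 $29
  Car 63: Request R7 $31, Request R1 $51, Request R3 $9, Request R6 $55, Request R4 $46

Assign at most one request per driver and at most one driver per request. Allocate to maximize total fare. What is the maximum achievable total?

Optimal: Car 91→Request R7 ($56), Car 12→Request R3 ($52), Car 58→Request R4 ($40), Car 44→Request R1 ($34), Car 63→Request R6 ($55) — total 56+52+40+34+55 = $237.
Column-greedy (each request in turn goes to its best remaining driver) gives $219, worse by 18.
Every other assignment is strictly worse.

Max total: $237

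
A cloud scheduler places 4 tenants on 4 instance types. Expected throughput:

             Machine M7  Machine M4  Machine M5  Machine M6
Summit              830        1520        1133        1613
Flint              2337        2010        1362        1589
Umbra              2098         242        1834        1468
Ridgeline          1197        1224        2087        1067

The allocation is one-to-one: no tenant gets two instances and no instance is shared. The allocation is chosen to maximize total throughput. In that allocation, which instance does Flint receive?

This is a one-to-one assignment (maximum-weight bipartite matching).
Optimal: Summit→Machine M6 (1613 ops/s), Flint→Machine M4 (2010 ops/s), Umbra→Machine M7 (2098 ops/s), Ridgeline→Machine M5 (2087 ops/s) — total 1613+2010+2098+2087 = 7808 ops/s.
Column-greedy (each instance in turn goes to its best remaining tenant) gives 7412 ops/s, worse by 396.
Flint's own top instance is Machine M7 (2337 ops/s), but forcing Flint→Machine M7 and reassigning the rest optimally gives only 7412 ops/s — worse by 396.

Flint receives Machine M4.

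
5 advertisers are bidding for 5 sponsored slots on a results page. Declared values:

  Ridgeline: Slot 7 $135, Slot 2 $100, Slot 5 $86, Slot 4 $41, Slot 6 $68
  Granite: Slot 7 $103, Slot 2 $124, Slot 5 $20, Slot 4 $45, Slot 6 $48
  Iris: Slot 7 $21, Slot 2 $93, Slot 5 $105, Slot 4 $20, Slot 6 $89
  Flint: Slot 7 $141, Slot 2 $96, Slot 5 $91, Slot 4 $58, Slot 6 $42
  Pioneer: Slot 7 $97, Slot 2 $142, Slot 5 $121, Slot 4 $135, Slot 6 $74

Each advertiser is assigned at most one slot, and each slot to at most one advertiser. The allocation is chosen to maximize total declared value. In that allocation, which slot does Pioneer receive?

This is a one-to-one assignment (maximum-weight bipartite matching).
Optimal: Ridgeline→Slot 5 ($86), Granite→Slot 2 ($124), Iris→Slot 6 ($89), Flint→Slot 7 ($141), Pioneer→Slot 4 ($135) — total 86+124+89+141+135 = $575.
Row-greedy (each advertiser in turn takes its best remaining slot) gives $496, worse by 79.
Next-best assignment: Ridgeline→Slot 7, Granite→Slot 2, Iris→Slot 6, Flint→Slot 5, Pioneer→Slot 4 = $574.
Pioneer's own top slot is Slot 2 ($142), but forcing Pioneer→Slot 2 and reassigning the rest optimally gives only $503 — worse by 72.

Pioneer receives Slot 4.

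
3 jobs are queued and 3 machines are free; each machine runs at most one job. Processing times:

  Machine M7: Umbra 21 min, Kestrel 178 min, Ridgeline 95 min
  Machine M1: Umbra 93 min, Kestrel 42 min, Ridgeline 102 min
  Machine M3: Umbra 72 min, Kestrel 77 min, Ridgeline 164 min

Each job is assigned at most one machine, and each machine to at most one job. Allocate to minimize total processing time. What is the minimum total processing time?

Min total: 200 min

This is the linear assignment problem.
Optimal: Umbra→Machine M7 (21 min), Kestrel→Machine M3 (77 min), Ridgeline→Machine M1 (102 min) — total 21+77+102 = 200 min.
Swapping Ridgeline↔Umbra (Ridgeline→Machine M7 95 min, Umbra→Machine M1 93 min) adds 65.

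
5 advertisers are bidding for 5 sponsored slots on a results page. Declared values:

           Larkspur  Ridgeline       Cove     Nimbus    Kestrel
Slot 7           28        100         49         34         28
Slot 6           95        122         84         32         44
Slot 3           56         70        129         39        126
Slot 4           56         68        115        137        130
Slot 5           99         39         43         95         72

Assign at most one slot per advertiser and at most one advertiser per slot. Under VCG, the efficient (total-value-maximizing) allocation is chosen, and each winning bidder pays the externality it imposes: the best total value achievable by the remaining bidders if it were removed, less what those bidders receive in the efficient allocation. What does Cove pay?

Cove pays $64.

Efficient allocation: Larkspur→Slot 6 ($95), Ridgeline→Slot 7 ($100), Cove→Slot 3 ($129), Nimbus→Slot 5 ($95), Kestrel→Slot 4 ($130); total welfare W = $549.
Cove receives Slot 3 at value $129, so the others get W − 129 = $420.
Without Cove: best allocation of the remaining 4 bidders over all 5 slots is Larkspur→Slot 5 ($99), Ridgeline→Slot 6 ($122), Nimbus→Slot 4 ($137), Kestrel→Slot 3 ($126), total $484.
VCG payment = (others' best without Cove) − (others' welfare with Cove) = 484 − 420 = $64.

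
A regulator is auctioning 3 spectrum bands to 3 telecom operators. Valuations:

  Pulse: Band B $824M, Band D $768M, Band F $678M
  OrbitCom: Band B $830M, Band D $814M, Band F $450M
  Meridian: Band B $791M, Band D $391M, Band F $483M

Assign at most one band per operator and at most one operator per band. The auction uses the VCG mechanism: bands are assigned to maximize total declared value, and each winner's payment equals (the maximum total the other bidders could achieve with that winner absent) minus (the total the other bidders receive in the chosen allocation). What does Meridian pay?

Meridian pays $146M.

Efficient allocation: Pulse→Band F ($678M), OrbitCom→Band D ($814M), Meridian→Band B ($791M); total welfare W = $2283M.
Meridian receives Band B at value $791M, so the others get W − 791 = $1492M.
Without Meridian: best allocation of the remaining 2 bidders over all 3 bands is Pulse→Band B ($824M), OrbitCom→Band D ($814M), total $1638M.
VCG payment = (others' best without Meridian) − (others' welfare with Meridian) = 1638 − 1492 = $146M.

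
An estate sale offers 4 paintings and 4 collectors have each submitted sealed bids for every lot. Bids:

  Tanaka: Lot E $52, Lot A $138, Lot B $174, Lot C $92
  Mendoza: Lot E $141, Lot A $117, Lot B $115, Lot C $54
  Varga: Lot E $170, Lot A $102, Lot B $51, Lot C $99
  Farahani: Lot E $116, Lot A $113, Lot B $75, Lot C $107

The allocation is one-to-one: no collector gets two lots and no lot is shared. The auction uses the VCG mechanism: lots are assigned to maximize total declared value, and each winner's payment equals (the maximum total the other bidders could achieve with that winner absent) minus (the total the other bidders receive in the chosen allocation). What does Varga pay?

Efficient allocation: Tanaka→Lot B ($174), Mendoza→Lot A ($117), Varga→Lot E ($170), Farahani→Lot C ($107); total welfare W = $568.
Varga receives Lot E at value $170, so the others get W − 170 = $398.
Without Varga: best allocation of the remaining 3 bidders over all 4 lots is Tanaka→Lot B ($174), Mendoza→Lot E ($141), Farahani→Lot A ($113), total $428.
VCG payment = (others' best without Varga) − (others' welfare with Varga) = 428 − 398 = $30.

Varga pays $30.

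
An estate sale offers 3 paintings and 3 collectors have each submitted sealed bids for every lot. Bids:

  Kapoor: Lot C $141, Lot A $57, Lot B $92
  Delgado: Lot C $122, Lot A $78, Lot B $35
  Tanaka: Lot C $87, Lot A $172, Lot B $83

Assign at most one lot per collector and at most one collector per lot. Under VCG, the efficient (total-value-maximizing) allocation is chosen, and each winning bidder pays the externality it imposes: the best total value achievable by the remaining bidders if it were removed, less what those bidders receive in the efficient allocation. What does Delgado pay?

Delgado pays $49.

Efficient allocation: Kapoor→Lot B ($92), Delgado→Lot C ($122), Tanaka→Lot A ($172); total welfare W = $386.
Delgado receives Lot C at value $122, so the others get W − 122 = $264.
Without Delgado: best allocation of the remaining 2 bidders over all 3 lots is Kapoor→Lot C ($141), Tanaka→Lot A ($172), total $313.
VCG payment = (others' best without Delgado) − (others' welfare with Delgado) = 313 − 264 = $49.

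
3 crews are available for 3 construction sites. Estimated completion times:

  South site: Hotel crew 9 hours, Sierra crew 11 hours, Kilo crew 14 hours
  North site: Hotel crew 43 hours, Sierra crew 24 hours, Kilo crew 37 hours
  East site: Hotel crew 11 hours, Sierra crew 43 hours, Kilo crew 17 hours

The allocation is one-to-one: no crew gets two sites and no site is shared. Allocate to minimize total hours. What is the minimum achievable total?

This is the linear assignment problem.
Optimal: Hotel crew→East site (11 hours), Sierra crew→North site (24 hours), Kilo crew→South site (14 hours) — total 11+24+14 = 49 hours.
Min-entry greedy (repeatedly take the single cheapest remaining cell) gives 50 hours, worse by 1.
Swapping Hotel crew↔Sierra crew (Hotel crew→North site 43 hours, Sierra crew→East site 43 hours) adds 51.
Every other assignment is strictly worse.

Minimum total: 49 hours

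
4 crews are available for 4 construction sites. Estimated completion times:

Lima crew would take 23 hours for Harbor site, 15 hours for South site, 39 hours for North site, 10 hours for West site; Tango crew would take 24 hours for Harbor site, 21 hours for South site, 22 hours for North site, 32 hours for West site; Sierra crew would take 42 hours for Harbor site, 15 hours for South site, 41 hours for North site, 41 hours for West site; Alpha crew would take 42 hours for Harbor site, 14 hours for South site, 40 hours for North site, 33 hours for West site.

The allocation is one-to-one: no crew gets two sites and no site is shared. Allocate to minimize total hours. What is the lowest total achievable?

Min total: 88 hours

Optimal: Lima crew→West site (10 hours), Tango crew→North site (22 hours), Sierra crew→Harbor site (42 hours), Alpha crew→South site (14 hours) — total 10+22+42+14 = 88 hours.
Next-best assignment: Lima crew→West site, Tango crew→Harbor site, Sierra crew→South site, Alpha crew→North site = 89 hours.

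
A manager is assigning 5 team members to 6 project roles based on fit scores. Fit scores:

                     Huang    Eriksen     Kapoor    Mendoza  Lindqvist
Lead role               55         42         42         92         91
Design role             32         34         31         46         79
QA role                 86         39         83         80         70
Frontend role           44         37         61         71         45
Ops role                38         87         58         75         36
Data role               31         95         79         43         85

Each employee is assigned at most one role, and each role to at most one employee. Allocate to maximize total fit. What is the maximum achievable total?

Max total: 423 pts

Treat this as an assignment problem: match each employee to one role.
Optimal: Huang→QA role (86 pts), Eriksen→Ops role (87 pts), Kapoor→Data role (79 pts), Mendoza→Lead role (92 pts), Lindqvist→Design role (79 pts) — total 86+87+79+92+79 = 423 pts.
Column-greedy (each role in turn goes to its best remaining employee) gives 405 pts, worse by 18.
Next-best assignment: Huang→QA role, Eriksen→Ops role, Kapoor→Data role, Mendoza→Frontend role, Lindqvist→Lead role = 414 pts.
Swapping Lindqvist↔Huang (Lindqvist→QA role 70 pts, Huang→Design role 32 pts) loses 63.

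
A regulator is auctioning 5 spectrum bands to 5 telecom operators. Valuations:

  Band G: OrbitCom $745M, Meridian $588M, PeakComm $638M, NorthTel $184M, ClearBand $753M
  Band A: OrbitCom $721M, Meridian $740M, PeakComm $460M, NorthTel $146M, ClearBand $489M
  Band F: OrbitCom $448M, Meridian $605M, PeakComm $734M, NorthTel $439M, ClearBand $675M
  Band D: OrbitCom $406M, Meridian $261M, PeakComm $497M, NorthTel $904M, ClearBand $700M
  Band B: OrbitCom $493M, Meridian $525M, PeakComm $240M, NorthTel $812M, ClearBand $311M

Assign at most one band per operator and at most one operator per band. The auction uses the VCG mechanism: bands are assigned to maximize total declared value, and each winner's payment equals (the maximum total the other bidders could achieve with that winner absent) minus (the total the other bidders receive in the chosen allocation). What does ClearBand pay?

ClearBand pays $92M.

Efficient allocation: OrbitCom→Band G ($745M), Meridian→Band A ($740M), PeakComm→Band F ($734M), NorthTel→Band B ($812M), ClearBand→Band D ($700M); total welfare W = $3731M.
ClearBand receives Band D at value $700M, so the others get W − 700 = $3031M.
Without ClearBand: best allocation of the remaining 4 bidders over all 5 bands is OrbitCom→Band G ($745M), Meridian→Band A ($740M), PeakComm→Band F ($734M), NorthTel→Band D ($904M), total $3123M.
VCG payment = (others' best without ClearBand) − (others' welfare with ClearBand) = 3123 − 3031 = $92M.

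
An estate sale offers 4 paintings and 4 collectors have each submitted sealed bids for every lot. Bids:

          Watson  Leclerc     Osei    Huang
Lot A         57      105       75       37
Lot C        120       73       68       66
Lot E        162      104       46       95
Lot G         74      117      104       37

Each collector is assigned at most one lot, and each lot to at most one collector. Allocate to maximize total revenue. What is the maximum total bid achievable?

Maximum total: $437

This is the linear assignment problem.
Optimal: Watson→Lot E ($162), Leclerc→Lot A ($105), Osei→Lot G ($104), Huang→Lot C ($66) — total 162+105+104+66 = $437.
Max-entry greedy (repeatedly take the single best remaining cell) gives $420, worse by 17.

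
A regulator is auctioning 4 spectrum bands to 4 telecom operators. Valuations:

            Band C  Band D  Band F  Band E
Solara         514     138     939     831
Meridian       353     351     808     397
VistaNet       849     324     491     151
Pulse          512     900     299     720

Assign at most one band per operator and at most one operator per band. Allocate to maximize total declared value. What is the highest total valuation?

Treat this as an assignment problem: match each operator to one band.
Optimal: Solara→Band E ($831M), Meridian→Band F ($808M), VistaNet→Band C ($849M), Pulse→Band D ($900M) — total 831+808+849+900 = $3388M.
Row-greedy (each operator in turn takes its best remaining band) gives $3085M, worse by 303.
Next-best assignment: Solara→Band F, Meridian→Band E, VistaNet→Band C, Pulse→Band D = $3085M.
Swapping Meridian↔Pulse (Meridian→Band D $351M, Pulse→Band F $299M) loses 1058.
Every other assignment is strictly worse.

Maximum total: $3388M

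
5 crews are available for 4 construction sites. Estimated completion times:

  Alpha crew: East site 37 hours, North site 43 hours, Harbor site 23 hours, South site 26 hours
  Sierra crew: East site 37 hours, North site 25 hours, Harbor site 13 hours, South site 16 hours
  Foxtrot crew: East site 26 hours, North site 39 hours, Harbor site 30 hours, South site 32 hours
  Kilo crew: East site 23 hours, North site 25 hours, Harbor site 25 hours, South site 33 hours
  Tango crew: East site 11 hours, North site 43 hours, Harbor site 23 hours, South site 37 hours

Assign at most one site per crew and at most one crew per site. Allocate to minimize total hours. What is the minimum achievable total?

Optimal: Tango crew→East site (11 hours), Kilo crew→North site (25 hours), Alpha crew→Harbor site (23 hours), Sierra crew→South site (16 hours) — total 11+25+23+16 = 75 hours.
Column-greedy (each site in turn goes to its cheapest remaining crew) gives 91 hours, worse by 16.
Checked against all permutations: 75 hours is optimal.

Min total: 75 hours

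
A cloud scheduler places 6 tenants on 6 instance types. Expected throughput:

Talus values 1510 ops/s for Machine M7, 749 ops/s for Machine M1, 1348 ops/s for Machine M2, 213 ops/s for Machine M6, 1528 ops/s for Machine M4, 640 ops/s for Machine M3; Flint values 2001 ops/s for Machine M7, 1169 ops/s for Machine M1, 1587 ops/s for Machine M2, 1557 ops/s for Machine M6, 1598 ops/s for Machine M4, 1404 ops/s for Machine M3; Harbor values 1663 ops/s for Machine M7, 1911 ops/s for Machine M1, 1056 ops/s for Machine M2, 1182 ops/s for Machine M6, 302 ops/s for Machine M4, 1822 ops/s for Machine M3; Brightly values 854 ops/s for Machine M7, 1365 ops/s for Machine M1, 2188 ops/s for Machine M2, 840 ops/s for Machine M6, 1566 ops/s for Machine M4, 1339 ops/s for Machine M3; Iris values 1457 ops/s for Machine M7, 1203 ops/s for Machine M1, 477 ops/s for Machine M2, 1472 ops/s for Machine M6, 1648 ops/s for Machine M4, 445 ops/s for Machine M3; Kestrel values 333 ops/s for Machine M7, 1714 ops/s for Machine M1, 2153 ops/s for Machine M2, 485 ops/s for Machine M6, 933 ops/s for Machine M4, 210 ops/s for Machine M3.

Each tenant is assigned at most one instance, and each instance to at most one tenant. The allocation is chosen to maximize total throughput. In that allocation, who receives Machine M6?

Optimal: Talus→Machine M4 (1528 ops/s), Flint→Machine M7 (2001 ops/s), Harbor→Machine M3 (1822 ops/s), Brightly→Machine M2 (2188 ops/s), Iris→Machine M6 (1472 ops/s), Kestrel→Machine M1 (1714 ops/s) — total 1528+2001+1822+2188+1472+1714 = 10725 ops/s.
Row-greedy (each tenant in turn takes its best remaining instance) gives 9310 ops/s, worse by 1415.
Swapping Harbor↔Iris (Harbor→Machine M6 1182 ops/s, Iris→Machine M3 445 ops/s) loses 1667.
Iris's own top instance is Machine M4 (1648 ops/s), but forcing Iris→Machine M4 and reassigning the rest optimally gives only 10439 ops/s — worse by 286.

Iris receives Machine M6.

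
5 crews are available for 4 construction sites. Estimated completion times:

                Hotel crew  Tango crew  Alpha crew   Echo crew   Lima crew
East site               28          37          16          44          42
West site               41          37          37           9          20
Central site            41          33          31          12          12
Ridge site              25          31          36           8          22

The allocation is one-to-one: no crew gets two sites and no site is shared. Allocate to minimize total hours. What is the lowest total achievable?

Optimal: Alpha crew→East site (16 hours), Echo crew→West site (9 hours), Lima crew→Central site (12 hours), Hotel crew→Ridge site (25 hours) — total 16+9+12+25 = 62 hours.
Min-entry greedy (repeatedly take the single cheapest remaining cell) gives 73 hours, worse by 11.
Next-best assignment: Alpha crew→East site, Echo crew→West site, Lima crew→Central site, Tango crew→Ridge site = 68 hours.
Swapping Lima crew↔Hotel crew (Lima crew→Ridge site 22 hours, Hotel crew→Central site 41 hours) adds 26.

Minimum total: 62 hours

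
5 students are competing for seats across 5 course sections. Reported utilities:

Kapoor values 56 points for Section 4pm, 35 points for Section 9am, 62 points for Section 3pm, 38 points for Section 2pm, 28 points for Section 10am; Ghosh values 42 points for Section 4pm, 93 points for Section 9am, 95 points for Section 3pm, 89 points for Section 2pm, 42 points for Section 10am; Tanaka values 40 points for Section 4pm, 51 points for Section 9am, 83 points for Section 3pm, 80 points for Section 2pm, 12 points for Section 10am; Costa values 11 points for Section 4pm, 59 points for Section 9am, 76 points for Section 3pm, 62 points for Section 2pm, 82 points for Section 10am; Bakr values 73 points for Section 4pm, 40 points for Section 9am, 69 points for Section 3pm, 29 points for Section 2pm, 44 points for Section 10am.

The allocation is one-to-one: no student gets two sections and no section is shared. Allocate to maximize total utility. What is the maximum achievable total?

This is the linear assignment problem.
Optimal: Kapoor→Section 3pm (62 points), Ghosh→Section 9am (93 points), Tanaka→Section 2pm (80 points), Costa→Section 10am (82 points), Bakr→Section 4pm (73 points) — total 62+93+80+82+73 = 390 points.
Swapping Kapoor↔Tanaka (Kapoor→Section 2pm 38 points, Tanaka→Section 3pm 83 points) loses 21.

Max total: 390 points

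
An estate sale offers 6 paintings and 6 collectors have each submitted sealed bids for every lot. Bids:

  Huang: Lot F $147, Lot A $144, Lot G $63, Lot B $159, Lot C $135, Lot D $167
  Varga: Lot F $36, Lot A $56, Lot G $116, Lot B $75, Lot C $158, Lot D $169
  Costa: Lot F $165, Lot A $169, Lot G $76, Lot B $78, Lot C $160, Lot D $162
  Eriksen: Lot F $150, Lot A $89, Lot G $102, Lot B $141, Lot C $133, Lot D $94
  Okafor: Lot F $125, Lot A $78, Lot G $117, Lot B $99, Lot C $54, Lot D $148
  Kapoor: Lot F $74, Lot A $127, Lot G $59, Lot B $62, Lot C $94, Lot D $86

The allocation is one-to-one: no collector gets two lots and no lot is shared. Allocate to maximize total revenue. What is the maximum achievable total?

Optimal: Huang→Lot B ($159), Varga→Lot D ($169), Costa→Lot C ($160), Eriksen→Lot F ($150), Okafor→Lot G ($117), Kapoor→Lot A ($127) — total 159+169+160+150+117+127 = $882.
Row-greedy (each collector in turn takes its best remaining lot) gives $823, worse by 59.
Next-best assignment: Huang→Lot D, Varga→Lot C, Costa→Lot F, Eriksen→Lot B, Okafor→Lot G, Kapoor→Lot A = $875.
No other one-to-one assignment exceeds $882.

Max total: $882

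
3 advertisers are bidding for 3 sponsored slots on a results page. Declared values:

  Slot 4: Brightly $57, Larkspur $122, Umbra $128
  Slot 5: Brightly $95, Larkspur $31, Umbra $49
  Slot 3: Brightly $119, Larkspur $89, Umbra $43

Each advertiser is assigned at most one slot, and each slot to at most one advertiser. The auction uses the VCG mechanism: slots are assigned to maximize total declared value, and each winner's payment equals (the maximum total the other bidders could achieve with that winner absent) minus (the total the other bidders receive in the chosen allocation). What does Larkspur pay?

Efficient allocation: Brightly→Slot 5 ($95), Larkspur→Slot 3 ($89), Umbra→Slot 4 ($128); total welfare W = $312.
Larkspur receives Slot 3 at value $89, so the others get W − 89 = $223.
Without Larkspur: best allocation of the remaining 2 bidders over all 3 slots is Brightly→Slot 3 ($119), Umbra→Slot 4 ($128), total $247.
VCG payment = (others' best without Larkspur) − (others' welfare with Larkspur) = 247 − 223 = $24.

Larkspur pays $24.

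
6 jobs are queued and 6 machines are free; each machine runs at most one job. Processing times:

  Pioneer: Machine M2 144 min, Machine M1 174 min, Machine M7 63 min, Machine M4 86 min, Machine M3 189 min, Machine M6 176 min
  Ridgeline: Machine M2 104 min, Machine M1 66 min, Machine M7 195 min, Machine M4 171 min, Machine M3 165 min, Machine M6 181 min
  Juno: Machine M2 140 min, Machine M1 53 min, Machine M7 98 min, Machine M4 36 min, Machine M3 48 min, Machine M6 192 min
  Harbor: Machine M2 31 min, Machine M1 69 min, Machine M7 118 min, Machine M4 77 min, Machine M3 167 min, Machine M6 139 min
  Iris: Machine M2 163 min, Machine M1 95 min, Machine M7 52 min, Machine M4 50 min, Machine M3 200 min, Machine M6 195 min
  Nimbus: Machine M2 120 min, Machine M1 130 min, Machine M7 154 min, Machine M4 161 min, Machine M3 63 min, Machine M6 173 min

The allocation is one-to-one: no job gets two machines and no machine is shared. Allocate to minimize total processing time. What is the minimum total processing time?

Optimal: Pioneer→Machine M6 (176 min), Ridgeline→Machine M1 (66 min), Juno→Machine M4 (36 min), Harbor→Machine M2 (31 min), Iris→Machine M7 (52 min), Nimbus→Machine M3 (63 min) — total 176+66+36+31+52+63 = 424 min.
Column-greedy (each machine in turn goes to its cheapest remaining job) gives 466 min, worse by 42.
Next-best assignment: Pioneer→Machine M7, Ridgeline→Machine M1, Juno→Machine M3, Harbor→Machine M2, Iris→Machine M4, Nimbus→Machine M6 = 431 min.
Checked against all permutations: 424 min is optimal.

Minimum total: 424 min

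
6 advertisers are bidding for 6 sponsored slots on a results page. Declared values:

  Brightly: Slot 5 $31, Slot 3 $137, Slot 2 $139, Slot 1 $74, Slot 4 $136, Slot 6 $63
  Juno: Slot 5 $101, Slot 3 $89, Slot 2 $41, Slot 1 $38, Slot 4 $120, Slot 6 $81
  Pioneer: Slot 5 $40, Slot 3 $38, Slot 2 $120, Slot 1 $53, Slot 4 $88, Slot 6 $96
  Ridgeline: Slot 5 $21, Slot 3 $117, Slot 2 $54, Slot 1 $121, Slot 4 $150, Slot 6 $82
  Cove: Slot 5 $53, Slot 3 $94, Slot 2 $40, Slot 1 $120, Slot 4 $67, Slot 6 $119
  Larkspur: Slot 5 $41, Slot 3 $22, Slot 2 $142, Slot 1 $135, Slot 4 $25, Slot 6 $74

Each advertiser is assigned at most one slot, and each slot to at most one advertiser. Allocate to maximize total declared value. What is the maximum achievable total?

Optimal: Brightly→Slot 3 ($137), Juno→Slot 5 ($101), Pioneer→Slot 2 ($120), Ridgeline→Slot 4 ($150), Cove→Slot 6 ($119), Larkspur→Slot 1 ($135) — total 137+101+120+150+119+135 = $762.
Row-greedy (each advertiser in turn takes its best remaining slot) gives $611, worse by 151.
Next-best assignment: Brightly→Slot 3, Juno→Slot 5, Pioneer→Slot 6, Ridgeline→Slot 4, Cove→Slot 1, Larkspur→Slot 2 = $746.

Maximum total: $762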